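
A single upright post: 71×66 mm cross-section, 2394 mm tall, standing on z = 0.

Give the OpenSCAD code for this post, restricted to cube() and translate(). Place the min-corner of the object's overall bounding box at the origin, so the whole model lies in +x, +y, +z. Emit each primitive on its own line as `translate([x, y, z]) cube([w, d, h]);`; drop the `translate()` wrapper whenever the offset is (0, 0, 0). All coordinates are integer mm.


cube([71, 66, 2394]);


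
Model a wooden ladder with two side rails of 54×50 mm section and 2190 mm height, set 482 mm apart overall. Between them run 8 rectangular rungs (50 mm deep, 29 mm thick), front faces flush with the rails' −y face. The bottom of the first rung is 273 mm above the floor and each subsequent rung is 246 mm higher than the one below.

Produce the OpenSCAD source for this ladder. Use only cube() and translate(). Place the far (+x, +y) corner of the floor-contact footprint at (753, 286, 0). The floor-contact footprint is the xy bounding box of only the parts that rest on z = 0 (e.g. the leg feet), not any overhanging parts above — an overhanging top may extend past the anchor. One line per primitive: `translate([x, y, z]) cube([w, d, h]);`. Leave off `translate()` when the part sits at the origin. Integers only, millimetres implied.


// rung span = 482 - 2*54 = 374
// rung[k] z = 273 + k*246
translate([271, 236, 0]) cube([54, 50, 2190]);
translate([699, 236, 0]) cube([54, 50, 2190]);
translate([325, 236, 273]) cube([374, 50, 29]);
translate([325, 236, 519]) cube([374, 50, 29]);
translate([325, 236, 765]) cube([374, 50, 29]);
translate([325, 236, 1011]) cube([374, 50, 29]);
translate([325, 236, 1257]) cube([374, 50, 29]);
translate([325, 236, 1503]) cube([374, 50, 29]);
translate([325, 236, 1749]) cube([374, 50, 29]);
translate([325, 236, 1995]) cube([374, 50, 29]);


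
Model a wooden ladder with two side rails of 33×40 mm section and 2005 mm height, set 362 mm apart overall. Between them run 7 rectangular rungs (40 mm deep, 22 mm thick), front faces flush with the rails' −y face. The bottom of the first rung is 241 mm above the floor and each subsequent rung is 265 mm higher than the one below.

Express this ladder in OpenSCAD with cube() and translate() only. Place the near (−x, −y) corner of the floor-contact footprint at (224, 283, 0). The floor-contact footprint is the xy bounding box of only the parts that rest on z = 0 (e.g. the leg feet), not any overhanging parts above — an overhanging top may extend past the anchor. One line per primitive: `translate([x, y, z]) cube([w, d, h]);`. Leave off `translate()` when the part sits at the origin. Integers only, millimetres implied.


translate([224, 283, 0]) cube([33, 40, 2005]);
translate([553, 283, 0]) cube([33, 40, 2005]);
translate([257, 283, 241]) cube([296, 40, 22]);
translate([257, 283, 506]) cube([296, 40, 22]);
translate([257, 283, 771]) cube([296, 40, 22]);
translate([257, 283, 1036]) cube([296, 40, 22]);
translate([257, 283, 1301]) cube([296, 40, 22]);
translate([257, 283, 1566]) cube([296, 40, 22]);
translate([257, 283, 1831]) cube([296, 40, 22]);


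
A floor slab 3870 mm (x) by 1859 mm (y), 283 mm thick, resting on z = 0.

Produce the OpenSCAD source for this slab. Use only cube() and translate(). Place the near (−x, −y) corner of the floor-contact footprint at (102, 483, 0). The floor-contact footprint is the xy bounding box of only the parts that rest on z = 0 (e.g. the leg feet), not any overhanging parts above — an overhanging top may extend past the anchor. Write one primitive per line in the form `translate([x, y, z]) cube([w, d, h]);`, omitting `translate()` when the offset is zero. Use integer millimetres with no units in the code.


translate([102, 483, 0]) cube([3870, 1859, 283]);


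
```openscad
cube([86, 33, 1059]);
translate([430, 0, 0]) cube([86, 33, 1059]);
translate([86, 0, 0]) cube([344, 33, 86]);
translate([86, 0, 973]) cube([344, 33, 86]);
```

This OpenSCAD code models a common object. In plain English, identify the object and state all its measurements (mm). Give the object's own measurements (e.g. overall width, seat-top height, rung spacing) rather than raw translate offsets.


A rectangular picture frame lying in the x–z plane (depth along y). The opening is 344 mm wide (x) by 887 mm tall (z), surrounded by a border 86 mm wide on all four sides. The frame is 33 mm deep and is made of two full-height vertical stiles with two horizontal rails fitted between them.


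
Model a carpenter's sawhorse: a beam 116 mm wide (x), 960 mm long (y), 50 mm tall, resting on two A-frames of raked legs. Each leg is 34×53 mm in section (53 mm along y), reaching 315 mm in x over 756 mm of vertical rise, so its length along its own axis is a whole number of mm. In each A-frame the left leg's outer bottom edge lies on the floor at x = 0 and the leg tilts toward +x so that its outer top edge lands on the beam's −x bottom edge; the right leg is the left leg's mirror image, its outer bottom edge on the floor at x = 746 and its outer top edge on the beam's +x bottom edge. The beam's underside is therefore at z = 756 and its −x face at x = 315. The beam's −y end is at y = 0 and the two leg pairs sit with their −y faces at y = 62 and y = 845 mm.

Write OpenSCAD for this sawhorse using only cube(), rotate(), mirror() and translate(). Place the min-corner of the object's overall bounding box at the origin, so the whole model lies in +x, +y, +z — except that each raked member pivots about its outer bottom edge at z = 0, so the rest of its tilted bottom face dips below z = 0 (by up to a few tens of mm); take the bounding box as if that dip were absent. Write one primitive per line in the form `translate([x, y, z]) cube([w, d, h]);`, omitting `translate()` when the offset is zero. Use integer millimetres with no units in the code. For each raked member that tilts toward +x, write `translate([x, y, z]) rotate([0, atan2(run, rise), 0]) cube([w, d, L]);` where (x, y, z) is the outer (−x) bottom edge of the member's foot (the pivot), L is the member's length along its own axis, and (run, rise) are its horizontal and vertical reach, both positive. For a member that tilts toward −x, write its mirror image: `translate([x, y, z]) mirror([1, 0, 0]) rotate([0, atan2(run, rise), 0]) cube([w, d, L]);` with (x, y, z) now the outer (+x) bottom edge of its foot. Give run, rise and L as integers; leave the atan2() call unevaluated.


translate([315, 0, 756]) cube([116, 960, 50]);
translate([0, 62, 0]) rotate([0, atan2(315, 756), 0]) cube([34, 53, 819]);
translate([746, 62, 0]) mirror([1, 0, 0]) rotate([0, atan2(315, 756), 0]) cube([34, 53, 819]);
translate([0, 845, 0]) rotate([0, atan2(315, 756), 0]) cube([34, 53, 819]);
translate([746, 845, 0]) mirror([1, 0, 0]) rotate([0, atan2(315, 756), 0]) cube([34, 53, 819]);


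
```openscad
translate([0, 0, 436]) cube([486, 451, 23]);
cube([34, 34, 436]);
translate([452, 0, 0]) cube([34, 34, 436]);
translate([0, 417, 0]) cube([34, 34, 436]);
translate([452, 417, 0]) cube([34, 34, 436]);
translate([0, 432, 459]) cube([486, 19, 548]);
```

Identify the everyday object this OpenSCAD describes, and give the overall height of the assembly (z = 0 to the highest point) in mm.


A chair. The overall height is 1007 mm.

A slab on four corner posts with a tall panel at the back — a chair. The seat slab sits at z = 436 with thickness 23, and the 548 mm backrest starts at the seat top, so the overall height is 436 + 23 + 548 = 1007 mm.


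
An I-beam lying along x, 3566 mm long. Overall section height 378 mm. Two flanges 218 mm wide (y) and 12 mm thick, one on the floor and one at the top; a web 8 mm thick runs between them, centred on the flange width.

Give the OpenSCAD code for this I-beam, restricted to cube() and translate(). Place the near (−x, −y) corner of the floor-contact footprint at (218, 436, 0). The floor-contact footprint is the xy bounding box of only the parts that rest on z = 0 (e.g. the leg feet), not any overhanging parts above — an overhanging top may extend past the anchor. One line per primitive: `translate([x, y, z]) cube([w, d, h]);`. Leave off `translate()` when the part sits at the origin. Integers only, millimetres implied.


translate([218, 436, 0]) cube([3566, 218, 12]);
translate([218, 541, 12]) cube([3566, 8, 354]);
translate([218, 436, 366]) cube([3566, 218, 12]);


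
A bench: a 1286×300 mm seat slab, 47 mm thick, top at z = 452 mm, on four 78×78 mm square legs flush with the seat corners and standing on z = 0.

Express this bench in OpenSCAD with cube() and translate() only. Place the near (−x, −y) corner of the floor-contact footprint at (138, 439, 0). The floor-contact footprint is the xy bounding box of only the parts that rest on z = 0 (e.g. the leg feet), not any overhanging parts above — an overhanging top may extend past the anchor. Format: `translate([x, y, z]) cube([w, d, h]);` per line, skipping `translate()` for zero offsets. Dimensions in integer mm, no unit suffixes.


translate([138, 439, 405]) cube([1286, 300, 47]);
translate([138, 439, 0]) cube([78, 78, 405]);
translate([138, 661, 0]) cube([78, 78, 405]);
translate([1346, 439, 0]) cube([78, 78, 405]);
translate([1346, 661, 0]) cube([78, 78, 405]);


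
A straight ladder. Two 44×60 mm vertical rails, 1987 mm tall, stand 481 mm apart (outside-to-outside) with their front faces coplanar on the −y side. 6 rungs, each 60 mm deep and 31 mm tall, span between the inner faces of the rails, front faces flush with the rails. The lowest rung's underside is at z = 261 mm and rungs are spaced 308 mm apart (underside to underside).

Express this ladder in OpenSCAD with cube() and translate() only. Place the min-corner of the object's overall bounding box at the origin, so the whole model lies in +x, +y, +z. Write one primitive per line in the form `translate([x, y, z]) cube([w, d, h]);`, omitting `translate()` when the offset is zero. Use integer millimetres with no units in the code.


cube([44, 60, 1987]);
translate([437, 0, 0]) cube([44, 60, 1987]);
translate([44, 0, 261]) cube([393, 60, 31]);
translate([44, 0, 569]) cube([393, 60, 31]);
translate([44, 0, 877]) cube([393, 60, 31]);
translate([44, 0, 1185]) cube([393, 60, 31]);
translate([44, 0, 1493]) cube([393, 60, 31]);
translate([44, 0, 1801]) cube([393, 60, 31]);


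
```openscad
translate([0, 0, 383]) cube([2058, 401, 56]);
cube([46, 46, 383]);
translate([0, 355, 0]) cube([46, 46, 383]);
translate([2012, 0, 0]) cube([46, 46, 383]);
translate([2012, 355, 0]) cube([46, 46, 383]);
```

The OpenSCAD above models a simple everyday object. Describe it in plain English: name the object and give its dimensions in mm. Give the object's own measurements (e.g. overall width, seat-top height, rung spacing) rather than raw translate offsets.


A long wooden bench with a 2058 mm (x) × 401 mm (y) seat, 56 mm thick, its top surface 439 mm above the floor. Four 46 mm square legs at the seat corners, flush with the edges, run from z = 0 to the seat underside.


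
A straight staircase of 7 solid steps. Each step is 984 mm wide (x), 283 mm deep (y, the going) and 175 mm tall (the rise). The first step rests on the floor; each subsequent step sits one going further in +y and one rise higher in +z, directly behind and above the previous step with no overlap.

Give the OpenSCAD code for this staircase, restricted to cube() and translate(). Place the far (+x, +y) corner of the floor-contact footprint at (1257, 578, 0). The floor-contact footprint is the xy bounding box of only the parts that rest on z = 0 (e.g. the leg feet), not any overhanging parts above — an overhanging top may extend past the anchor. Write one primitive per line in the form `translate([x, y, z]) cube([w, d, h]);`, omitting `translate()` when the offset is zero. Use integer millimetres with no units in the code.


translate([273, 295, 0]) cube([984, 283, 175]);
translate([273, 578, 175]) cube([984, 283, 175]);
translate([273, 861, 350]) cube([984, 283, 175]);
translate([273, 1144, 525]) cube([984, 283, 175]);
translate([273, 1427, 700]) cube([984, 283, 175]);
translate([273, 1710, 875]) cube([984, 283, 175]);
translate([273, 1993, 1050]) cube([984, 283, 175]);


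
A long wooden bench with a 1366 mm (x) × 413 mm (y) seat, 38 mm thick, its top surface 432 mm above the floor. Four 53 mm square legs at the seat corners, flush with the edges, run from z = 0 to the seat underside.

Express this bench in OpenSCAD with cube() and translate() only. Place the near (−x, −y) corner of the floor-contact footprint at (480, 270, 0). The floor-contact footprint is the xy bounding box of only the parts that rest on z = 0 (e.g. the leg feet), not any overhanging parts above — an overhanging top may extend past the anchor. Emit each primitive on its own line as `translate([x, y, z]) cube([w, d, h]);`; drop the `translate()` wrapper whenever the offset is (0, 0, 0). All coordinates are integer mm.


translate([480, 270, 394]) cube([1366, 413, 38]);
translate([480, 270, 0]) cube([53, 53, 394]);
translate([480, 630, 0]) cube([53, 53, 394]);
translate([1793, 270, 0]) cube([53, 53, 394]);
translate([1793, 630, 0]) cube([53, 53, 394]);


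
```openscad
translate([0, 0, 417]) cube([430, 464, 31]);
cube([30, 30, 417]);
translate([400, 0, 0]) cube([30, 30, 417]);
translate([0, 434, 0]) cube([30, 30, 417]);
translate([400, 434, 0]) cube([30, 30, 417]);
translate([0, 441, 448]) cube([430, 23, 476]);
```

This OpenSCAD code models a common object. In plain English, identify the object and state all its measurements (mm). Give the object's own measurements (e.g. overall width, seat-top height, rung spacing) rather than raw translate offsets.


A chair. The seat is a 430×464×31 mm slab with its top at z = 448 mm, on four 30×30 mm corner legs (flush with the seat edges, standing on z = 0). A flat backrest 23 mm thick, 476 mm tall, spans the full seat width and rises from the seat top along its +y edge, rear face flush with the rear of the seat.


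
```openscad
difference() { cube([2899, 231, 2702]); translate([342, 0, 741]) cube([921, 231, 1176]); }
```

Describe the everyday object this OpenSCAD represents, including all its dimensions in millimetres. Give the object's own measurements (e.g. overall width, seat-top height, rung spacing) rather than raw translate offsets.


A wall 2899 mm long (x), 231 mm thick (y), 2702 mm tall, with a rectangular window opening cut through it. The opening is 921 mm wide and 1176 mm tall; its sill is at z = 741 mm and its near (−x) edge is 342 mm from the wall's −x end. The opening passes through the full wall thickness.


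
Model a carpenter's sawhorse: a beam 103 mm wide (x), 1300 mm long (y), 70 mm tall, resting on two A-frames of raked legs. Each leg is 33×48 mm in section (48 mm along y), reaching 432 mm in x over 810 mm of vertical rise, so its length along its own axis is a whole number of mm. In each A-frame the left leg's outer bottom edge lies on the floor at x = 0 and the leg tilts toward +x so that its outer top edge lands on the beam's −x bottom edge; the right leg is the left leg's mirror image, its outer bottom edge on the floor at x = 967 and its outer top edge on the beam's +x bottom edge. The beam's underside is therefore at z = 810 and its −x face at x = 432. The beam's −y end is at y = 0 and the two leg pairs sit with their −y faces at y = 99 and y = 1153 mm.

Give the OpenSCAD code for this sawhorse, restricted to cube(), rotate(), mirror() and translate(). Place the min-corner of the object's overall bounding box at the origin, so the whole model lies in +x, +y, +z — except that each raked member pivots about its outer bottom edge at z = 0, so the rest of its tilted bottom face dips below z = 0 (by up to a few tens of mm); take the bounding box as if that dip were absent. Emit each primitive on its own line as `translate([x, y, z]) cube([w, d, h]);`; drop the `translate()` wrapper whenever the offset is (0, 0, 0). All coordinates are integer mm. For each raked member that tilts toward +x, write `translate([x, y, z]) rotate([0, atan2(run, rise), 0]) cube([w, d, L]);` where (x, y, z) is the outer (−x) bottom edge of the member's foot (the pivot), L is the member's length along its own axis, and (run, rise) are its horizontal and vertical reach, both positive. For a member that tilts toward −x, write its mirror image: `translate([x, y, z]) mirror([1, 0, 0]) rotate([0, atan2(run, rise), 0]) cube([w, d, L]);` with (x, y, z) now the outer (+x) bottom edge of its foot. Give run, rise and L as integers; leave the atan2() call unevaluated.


translate([432, 0, 810]) cube([103, 1300, 70]);
translate([0, 99, 0]) rotate([0, atan2(432, 810), 0]) cube([33, 48, 918]);
translate([967, 99, 0]) mirror([1, 0, 0]) rotate([0, atan2(432, 810), 0]) cube([33, 48, 918]);
translate([0, 1153, 0]) rotate([0, atan2(432, 810), 0]) cube([33, 48, 918]);
translate([967, 1153, 0]) mirror([1, 0, 0]) rotate([0, atan2(432, 810), 0]) cube([33, 48, 918]);


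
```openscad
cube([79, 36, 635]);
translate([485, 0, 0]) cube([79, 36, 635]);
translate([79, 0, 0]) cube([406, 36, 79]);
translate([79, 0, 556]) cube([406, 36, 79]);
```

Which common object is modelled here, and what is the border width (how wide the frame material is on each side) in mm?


A picture frame. The border width is 79 mm.

Four thin pieces enclosing a rectangular opening — a picture frame. The two full-height stiles are 635 mm tall; the top rail sits at z = 556 and is 79 mm tall, so the border above the opening is 635 − 556 = 79 mm, matching the stile x-width.


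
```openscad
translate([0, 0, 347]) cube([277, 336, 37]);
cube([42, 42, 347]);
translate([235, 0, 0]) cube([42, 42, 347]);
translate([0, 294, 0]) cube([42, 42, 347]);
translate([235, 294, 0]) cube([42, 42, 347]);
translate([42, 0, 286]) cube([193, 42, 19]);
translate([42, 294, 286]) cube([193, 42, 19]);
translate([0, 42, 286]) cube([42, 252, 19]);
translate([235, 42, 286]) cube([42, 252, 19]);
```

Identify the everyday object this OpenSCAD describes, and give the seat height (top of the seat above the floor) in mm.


A stool. The seat height is 384 mm.

A 277×336×37 slab at z = 347 on four corner posts — a stool. The seat top is 347 + 37 = 384 mm.


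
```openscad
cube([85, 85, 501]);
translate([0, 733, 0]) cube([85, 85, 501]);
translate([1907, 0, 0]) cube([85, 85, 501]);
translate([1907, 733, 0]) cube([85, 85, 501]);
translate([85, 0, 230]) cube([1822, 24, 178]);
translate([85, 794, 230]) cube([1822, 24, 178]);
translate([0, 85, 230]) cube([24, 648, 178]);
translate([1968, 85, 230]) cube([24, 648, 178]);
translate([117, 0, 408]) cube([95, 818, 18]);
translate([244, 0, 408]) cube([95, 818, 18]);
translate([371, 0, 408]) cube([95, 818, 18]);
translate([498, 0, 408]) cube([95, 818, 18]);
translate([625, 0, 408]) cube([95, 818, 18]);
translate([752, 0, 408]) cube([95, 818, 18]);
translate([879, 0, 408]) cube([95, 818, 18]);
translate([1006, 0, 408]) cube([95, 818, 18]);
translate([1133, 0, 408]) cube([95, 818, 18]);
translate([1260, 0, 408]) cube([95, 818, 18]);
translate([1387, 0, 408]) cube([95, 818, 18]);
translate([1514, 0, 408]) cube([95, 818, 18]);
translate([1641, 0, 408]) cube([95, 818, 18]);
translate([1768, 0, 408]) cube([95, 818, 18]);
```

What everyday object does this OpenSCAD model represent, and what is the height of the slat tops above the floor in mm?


A bed frame. The slat-top height is 426 mm.

Four posts, four rails, and a row of slats — a bed frame. Slats sit on the rails at z = 230 + 178 = 408; with slat thickness 18, the top is 426 mm.


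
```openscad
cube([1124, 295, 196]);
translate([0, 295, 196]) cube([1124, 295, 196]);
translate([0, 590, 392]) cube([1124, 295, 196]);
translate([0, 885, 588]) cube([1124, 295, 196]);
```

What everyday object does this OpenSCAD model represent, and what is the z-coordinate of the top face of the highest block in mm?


A staircase. The total rise is 784 mm.

4 identical blocks, each offset up and back from the previous — a staircase. Each step is 196 mm tall and there are 4 of them, so the total rise is 4 × 196 = 784 mm.


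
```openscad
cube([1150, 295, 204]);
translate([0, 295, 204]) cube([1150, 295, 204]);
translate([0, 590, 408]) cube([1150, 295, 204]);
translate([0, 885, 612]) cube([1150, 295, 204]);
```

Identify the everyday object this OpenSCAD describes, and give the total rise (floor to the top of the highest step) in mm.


A staircase. The total rise is 816 mm.

4 identical blocks, each offset up and back from the previous — a staircase. Each step is 204 mm tall and there are 4 of them, so the total rise is 4 × 204 = 816 mm.


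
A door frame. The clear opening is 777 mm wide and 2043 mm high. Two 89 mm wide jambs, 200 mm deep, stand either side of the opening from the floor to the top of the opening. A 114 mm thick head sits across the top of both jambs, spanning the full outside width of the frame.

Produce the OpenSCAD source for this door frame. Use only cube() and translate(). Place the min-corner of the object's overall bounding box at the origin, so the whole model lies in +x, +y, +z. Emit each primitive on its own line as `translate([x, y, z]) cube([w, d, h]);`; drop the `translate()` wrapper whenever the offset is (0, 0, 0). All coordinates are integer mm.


cube([89, 200, 2043]);
translate([866, 0, 0]) cube([89, 200, 2043]);
translate([0, 0, 2043]) cube([955, 200, 114]);


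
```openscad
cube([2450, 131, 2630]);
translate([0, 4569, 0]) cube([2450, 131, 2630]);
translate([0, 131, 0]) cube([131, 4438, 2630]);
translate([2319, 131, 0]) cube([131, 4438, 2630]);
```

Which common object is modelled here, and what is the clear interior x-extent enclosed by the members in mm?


A house (or room) frame. The interior width is 2188 mm.

Four 2630 mm walls enclosing a rectangle with no floor or roof — a room or house frame. Outside width is 2450 mm and wall thickness is 131 mm, so the interior width is 2450 − 2 × 131 = 2188 mm.


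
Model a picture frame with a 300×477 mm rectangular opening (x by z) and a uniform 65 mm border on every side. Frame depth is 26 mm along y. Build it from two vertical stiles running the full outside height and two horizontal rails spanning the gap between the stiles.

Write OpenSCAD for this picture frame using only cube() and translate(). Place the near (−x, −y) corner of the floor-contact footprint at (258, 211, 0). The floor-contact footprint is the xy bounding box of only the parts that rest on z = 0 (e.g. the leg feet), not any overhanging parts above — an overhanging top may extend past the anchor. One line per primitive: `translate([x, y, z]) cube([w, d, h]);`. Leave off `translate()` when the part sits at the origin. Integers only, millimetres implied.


translate([258, 211, 0]) cube([65, 26, 607]);
translate([623, 211, 0]) cube([65, 26, 607]);
translate([323, 211, 0]) cube([300, 26, 65]);
translate([323, 211, 542]) cube([300, 26, 65]);


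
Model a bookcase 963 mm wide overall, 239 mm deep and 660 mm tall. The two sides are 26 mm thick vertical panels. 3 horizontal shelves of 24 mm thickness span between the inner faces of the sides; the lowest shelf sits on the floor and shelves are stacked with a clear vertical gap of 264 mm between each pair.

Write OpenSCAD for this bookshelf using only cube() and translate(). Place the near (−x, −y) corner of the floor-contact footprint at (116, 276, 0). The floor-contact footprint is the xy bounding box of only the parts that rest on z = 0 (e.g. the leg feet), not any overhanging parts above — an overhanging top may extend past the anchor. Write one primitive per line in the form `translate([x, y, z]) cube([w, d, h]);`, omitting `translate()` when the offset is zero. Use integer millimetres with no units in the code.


translate([116, 276, 0]) cube([26, 239, 660]);
translate([1053, 276, 0]) cube([26, 239, 660]);
translate([142, 276, 0]) cube([911, 239, 24]);
translate([142, 276, 288]) cube([911, 239, 24]);
translate([142, 276, 576]) cube([911, 239, 24]);


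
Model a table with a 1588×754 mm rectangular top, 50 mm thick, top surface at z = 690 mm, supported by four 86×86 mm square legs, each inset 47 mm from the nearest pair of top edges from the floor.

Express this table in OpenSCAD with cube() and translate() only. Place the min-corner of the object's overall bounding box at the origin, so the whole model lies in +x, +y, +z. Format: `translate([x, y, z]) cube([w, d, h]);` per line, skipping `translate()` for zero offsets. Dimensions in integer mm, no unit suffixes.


// leg_h = 690 - 50 = 640
translate([0, 0, 640]) cube([1588, 754, 50]);
translate([47, 47, 0]) cube([86, 86, 640]);
translate([1455, 47, 0]) cube([86, 86, 640]);
translate([47, 621, 0]) cube([86, 86, 640]);
translate([1455, 621, 0]) cube([86, 86, 640]);


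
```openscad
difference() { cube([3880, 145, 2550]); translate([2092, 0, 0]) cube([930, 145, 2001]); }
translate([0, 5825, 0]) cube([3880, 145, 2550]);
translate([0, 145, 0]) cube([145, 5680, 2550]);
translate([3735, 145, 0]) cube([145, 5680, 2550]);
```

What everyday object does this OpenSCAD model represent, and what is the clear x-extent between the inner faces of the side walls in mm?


A single room. The interior width is 3590 mm.

Four walls enclosing a rectangle with a door in the front wall — a room. Outside width 3880 minus two 145 mm walls gives 3590 mm.


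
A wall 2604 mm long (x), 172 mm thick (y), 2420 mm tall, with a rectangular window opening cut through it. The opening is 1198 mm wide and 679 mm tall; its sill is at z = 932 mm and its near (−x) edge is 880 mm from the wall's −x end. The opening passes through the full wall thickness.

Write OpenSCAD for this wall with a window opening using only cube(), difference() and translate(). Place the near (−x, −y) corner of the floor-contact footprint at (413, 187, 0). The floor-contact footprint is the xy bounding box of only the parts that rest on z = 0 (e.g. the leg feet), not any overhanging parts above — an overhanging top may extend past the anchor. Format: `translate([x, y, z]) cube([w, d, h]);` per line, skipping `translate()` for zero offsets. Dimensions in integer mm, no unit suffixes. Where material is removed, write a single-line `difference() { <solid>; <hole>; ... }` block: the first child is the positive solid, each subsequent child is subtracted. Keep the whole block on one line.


difference() { translate([413, 187, 0]) cube([2604, 172, 2420]); translate([1293, 187, 932]) cube([1198, 172, 679]); }


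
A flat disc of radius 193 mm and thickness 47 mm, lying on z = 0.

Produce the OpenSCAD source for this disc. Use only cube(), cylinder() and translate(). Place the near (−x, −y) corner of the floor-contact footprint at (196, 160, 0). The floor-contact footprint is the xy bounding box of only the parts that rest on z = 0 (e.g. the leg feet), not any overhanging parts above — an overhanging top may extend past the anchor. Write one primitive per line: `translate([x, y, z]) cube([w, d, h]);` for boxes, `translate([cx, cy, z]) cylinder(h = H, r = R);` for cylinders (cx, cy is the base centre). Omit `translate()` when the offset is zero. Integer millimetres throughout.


translate([389, 353, 0]) cylinder(h = 47, r = 193);


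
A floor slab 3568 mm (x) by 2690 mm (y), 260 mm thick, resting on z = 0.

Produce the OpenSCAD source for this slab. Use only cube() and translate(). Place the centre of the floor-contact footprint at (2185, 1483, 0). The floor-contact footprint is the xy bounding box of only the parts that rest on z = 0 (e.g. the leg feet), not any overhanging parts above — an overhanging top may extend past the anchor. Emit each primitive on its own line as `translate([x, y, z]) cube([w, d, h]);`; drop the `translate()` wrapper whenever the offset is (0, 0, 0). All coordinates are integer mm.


translate([401, 138, 0]) cube([3568, 2690, 260]);


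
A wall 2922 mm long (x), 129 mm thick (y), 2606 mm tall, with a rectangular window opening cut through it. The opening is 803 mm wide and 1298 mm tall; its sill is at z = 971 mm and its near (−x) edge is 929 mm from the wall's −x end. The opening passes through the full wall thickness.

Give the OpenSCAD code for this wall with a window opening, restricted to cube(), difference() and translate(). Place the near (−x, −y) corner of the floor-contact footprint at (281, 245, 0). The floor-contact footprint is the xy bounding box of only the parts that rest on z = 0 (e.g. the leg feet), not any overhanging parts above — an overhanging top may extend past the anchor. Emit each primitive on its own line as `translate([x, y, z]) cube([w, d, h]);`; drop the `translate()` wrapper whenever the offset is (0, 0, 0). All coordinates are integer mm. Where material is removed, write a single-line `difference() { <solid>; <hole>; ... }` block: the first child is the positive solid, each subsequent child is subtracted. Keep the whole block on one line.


difference() { translate([281, 245, 0]) cube([2922, 129, 2606]); translate([1210, 245, 971]) cube([803, 129, 1298]); }


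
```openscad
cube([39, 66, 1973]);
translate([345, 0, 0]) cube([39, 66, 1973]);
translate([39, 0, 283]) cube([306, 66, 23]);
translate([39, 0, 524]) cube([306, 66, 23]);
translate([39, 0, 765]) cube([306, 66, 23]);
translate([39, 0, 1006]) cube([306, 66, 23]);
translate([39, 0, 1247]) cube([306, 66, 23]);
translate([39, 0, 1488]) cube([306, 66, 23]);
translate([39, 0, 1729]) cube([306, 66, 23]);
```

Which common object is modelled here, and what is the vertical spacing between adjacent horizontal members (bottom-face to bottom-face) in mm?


A ladder. The rung spacing is 241 mm.

Two tall 39×66 posts with 7 short bars between them — a ladder. Adjacent rungs sit at z = 283 and z = 524, so the spacing is 524 − 283 = 241 mm.


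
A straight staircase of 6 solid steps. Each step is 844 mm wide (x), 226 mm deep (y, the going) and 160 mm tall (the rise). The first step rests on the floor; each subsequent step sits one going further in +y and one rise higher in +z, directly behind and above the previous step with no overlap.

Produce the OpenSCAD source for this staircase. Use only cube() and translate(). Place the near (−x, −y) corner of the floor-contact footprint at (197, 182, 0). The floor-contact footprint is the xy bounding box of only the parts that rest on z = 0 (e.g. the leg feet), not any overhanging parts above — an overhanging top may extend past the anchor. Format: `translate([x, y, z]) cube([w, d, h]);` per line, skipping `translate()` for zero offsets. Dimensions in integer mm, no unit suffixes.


translate([197, 182, 0]) cube([844, 226, 160]);
translate([197, 408, 160]) cube([844, 226, 160]);
translate([197, 634, 320]) cube([844, 226, 160]);
translate([197, 860, 480]) cube([844, 226, 160]);
translate([197, 1086, 640]) cube([844, 226, 160]);
translate([197, 1312, 800]) cube([844, 226, 160]);


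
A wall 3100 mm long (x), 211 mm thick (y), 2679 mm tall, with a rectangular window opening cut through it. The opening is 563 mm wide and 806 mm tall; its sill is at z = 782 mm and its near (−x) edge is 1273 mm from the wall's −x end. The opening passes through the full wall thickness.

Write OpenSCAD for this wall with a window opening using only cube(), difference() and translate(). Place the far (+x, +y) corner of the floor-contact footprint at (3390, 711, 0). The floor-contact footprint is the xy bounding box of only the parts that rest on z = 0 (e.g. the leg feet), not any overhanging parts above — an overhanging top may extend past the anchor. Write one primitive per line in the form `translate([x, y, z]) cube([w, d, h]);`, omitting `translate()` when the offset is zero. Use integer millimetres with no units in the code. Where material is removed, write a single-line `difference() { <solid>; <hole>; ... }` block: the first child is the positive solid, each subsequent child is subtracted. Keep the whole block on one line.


difference() { translate([290, 500, 0]) cube([3100, 211, 2679]); translate([1563, 500, 782]) cube([563, 211, 806]); }


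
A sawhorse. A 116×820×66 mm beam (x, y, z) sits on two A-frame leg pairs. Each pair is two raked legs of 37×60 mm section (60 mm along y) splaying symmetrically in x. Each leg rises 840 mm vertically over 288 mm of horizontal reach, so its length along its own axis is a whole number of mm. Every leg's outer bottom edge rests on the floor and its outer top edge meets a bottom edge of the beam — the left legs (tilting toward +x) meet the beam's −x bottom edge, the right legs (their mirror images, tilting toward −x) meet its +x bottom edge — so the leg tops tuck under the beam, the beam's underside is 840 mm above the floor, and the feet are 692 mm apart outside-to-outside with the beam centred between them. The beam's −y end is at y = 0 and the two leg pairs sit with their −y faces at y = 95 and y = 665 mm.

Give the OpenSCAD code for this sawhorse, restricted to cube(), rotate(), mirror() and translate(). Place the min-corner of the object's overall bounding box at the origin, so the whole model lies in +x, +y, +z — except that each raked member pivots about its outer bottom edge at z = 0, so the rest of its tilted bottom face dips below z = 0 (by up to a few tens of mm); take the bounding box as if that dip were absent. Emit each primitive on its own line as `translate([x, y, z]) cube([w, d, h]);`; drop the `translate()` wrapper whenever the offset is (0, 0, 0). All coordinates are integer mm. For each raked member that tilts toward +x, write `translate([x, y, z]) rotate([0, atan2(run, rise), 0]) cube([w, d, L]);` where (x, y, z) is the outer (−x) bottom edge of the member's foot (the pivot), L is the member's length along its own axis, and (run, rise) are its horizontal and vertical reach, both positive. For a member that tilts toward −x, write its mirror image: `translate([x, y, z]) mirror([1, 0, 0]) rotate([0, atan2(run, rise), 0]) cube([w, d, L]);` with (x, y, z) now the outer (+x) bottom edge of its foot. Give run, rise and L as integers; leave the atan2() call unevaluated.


translate([288, 0, 840]) cube([116, 820, 66]);
translate([0, 95, 0]) rotate([0, atan2(288, 840), 0]) cube([37, 60, 888]);
translate([692, 95, 0]) mirror([1, 0, 0]) rotate([0, atan2(288, 840), 0]) cube([37, 60, 888]);
translate([0, 665, 0]) rotate([0, atan2(288, 840), 0]) cube([37, 60, 888]);
translate([692, 665, 0]) mirror([1, 0, 0]) rotate([0, atan2(288, 840), 0]) cube([37, 60, 888]);


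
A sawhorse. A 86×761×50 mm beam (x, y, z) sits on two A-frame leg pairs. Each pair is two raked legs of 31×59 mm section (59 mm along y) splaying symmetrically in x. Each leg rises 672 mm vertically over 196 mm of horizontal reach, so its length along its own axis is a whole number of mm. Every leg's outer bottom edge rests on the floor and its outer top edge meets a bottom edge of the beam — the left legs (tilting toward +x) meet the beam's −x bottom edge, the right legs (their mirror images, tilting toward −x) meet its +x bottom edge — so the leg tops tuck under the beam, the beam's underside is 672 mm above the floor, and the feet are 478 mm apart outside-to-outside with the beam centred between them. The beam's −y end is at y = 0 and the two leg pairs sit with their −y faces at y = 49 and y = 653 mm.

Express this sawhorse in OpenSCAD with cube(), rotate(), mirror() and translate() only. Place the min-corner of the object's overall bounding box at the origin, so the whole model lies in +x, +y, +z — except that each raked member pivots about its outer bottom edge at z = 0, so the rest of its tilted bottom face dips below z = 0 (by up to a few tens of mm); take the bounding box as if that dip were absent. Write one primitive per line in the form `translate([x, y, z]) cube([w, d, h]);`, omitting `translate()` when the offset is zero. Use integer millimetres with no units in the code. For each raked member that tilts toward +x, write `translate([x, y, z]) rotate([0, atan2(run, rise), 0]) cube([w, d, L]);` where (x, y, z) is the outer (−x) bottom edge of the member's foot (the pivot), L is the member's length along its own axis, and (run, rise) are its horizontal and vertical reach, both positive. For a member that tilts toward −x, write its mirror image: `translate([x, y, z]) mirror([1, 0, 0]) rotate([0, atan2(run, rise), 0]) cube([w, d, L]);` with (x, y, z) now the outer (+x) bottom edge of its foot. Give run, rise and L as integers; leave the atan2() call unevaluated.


translate([196, 0, 672]) cube([86, 761, 50]);
translate([0, 49, 0]) rotate([0, atan2(196, 672), 0]) cube([31, 59, 700]);
translate([478, 49, 0]) mirror([1, 0, 0]) rotate([0, atan2(196, 672), 0]) cube([31, 59, 700]);
translate([0, 653, 0]) rotate([0, atan2(196, 672), 0]) cube([31, 59, 700]);
translate([478, 653, 0]) mirror([1, 0, 0]) rotate([0, atan2(196, 672), 0]) cube([31, 59, 700]);


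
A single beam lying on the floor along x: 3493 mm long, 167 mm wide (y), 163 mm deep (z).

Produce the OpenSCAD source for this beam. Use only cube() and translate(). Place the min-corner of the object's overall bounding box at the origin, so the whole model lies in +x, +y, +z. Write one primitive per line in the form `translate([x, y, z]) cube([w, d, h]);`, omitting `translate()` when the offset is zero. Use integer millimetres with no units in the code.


cube([3493, 167, 163]);


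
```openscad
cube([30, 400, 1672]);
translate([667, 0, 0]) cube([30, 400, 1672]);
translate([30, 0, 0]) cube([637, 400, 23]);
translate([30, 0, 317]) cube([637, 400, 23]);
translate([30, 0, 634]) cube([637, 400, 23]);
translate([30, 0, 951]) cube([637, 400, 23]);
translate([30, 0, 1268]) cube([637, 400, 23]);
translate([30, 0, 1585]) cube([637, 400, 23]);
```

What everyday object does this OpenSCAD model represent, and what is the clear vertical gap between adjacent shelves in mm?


A bookshelf. The clear shelf gap is 294 mm.

Two tall side panels with 6 horizontal boards between them — a bookshelf. The first two shelf undersides are at z = 0 and z = 317; with shelf thickness 23, the clear gap is 317 − 0 − 23 = 294 mm.


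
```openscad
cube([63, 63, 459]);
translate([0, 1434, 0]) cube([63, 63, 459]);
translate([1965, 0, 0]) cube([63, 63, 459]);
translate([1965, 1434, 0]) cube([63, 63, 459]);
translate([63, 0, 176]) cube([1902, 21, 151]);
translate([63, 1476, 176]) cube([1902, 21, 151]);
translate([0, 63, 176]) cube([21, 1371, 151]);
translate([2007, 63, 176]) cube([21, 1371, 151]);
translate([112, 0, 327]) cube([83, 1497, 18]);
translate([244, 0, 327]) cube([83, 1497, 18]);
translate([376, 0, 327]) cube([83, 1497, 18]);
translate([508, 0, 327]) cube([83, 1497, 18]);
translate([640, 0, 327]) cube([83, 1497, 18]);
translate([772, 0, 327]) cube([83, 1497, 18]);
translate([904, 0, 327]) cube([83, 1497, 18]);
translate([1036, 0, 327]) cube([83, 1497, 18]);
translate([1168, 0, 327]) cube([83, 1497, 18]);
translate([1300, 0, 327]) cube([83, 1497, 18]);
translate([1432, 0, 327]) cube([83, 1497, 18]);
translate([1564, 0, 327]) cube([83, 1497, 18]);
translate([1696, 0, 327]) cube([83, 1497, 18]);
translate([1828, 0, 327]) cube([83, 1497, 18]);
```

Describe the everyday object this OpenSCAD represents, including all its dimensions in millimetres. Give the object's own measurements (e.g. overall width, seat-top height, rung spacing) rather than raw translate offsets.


A bed frame 2028 mm long (x) by 1497 mm wide (y). Four 63×63 mm corner posts, 459 mm tall, at the corners of the footprint. Four rails of 21 mm thickness and 151 mm height run between adjacent posts with their undersides at z = 176 mm, their outer faces flush with the outside of the frame (the two x-running rails run between the posts' inner faces; the two y-running rails run between the posts' inner faces). 14 slats, each 83 mm wide (x) and 18 mm thick, lie across the top of the two x-running rails, running the full 1497 mm width of the frame in y; along x they sit between the end posts with a 49 mm gap after the −x posts and between neighbouring slats, leaving 54 mm before the +x posts.


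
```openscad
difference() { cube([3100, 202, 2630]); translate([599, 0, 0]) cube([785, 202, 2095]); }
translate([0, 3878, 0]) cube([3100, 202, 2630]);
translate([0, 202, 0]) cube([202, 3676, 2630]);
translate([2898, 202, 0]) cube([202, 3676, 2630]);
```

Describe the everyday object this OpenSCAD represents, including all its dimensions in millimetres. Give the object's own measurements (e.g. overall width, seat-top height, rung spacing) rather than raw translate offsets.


A single room: four walls, each 2630 mm tall and 202 mm thick, enclosing an outside footprint 3100×4080 mm (x × y), no floor or roof. The front and back walls (−y and +y sides) run the full x-width; the side walls fit between their inner faces. A door opening 785 mm wide and 2095 mm tall is cut through the front wall from the floor up, its −x edge 599 mm from the wall's −x end.
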